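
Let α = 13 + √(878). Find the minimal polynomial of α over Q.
m_α(x) = x^2 - 26x - 709

From α - 13 = √(878), squaring gives (α - 13)^2 = 878, i.e. α^2 - 26α + 169 = 878, so α^2 - 26α - 709 = 0. The discriminant of x^2 - 26x - 709 is (-26)^2 - 4·(-709) = 676 + 2836 = 3512, and 4·(878) is not a perfect square in Q since 878 is squarefree and ≠ 1. Hence x^2 - 26x - 709 is irreducible over Q and is the minimal polynomial of α.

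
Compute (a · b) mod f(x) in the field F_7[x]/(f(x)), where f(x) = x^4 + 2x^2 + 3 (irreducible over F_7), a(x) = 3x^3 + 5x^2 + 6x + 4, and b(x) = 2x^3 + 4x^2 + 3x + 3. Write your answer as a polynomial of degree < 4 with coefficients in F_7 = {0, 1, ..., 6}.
a · b ≡ 5x^3 + x^2 + 6x + 2 (mod f(x))

Multiply in F_7[x]: a(x)·b(x) = (3x^3 + 5x^2 + 6x + 4)·(2x^3 + 4x^2 + 3x + 3) = 6x^6 + x^5 + 6x^4 + 2x + 5. This has degree ≥ 4, so divide by f(x) over F_7: 6x^6 + x^5 + 6x^4 + 2x + 5 = (6x^2 + x + 1)·(x^4 + 2x^2 + 3) + (5x^3 + x^2 + 6x + 2). Hence a·b ≡ 5x^3 + x^2 + 6x + 2 (mod f). (F_7[x]/(f) is a field with 7^4 = 2401 elements since f is irreducible of degree 4.)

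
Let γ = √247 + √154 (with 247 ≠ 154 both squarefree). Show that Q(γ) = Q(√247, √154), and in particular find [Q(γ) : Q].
[Q(γ) : Q] = 4 (equivalently, Q(γ) = Q(√247, √154))

Obviously Q(γ) ⊆ Q(√247, √154), and [Q(√247, √154):Q] = 4 (since 247, 154 are distinct squarefree integers > 1 with 38038 not a perfect square). To show equality we compute the minimal polynomial of γ. From γ = √247 + √154: γ^2 = 247 + 2√(38038) + 154 = 401 + 2√(38038), so γ^2 - 401 = 2√(38038); squaring, (γ^2 - 401)^2 = 4·38038, i.e. γ^4 - 802γ^2 + 160801 - 152152 = 0, i.e. γ^4 - 802γ^2 + 8649 = 0. So γ is a root of x^4 - 802x^2 + 8649. This polynomial is irreducible over Q: it has no rational root (each ±√247 ± √154 is irrational), and any factorization into two quadratics over Q would force √(38038) ∈ Q (pairing opposite roots) or √247, √154 ∈ Q (other pairings), all impossible. Hence [Q(γ):Q] = 4 = [Q(√247, √154):Q], so Q(γ) = Q(√247, √154).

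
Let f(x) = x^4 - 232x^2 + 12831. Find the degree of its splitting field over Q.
[K : Q] = 4

Solving the quadratic in x^2: x^2 = (232 ± √(232^2 - 4·12831))/2 = (232 ± √2500)/2 = (232 ± 50)/2, giving x^2 = 91 or x^2 = 141. So f(x) = (x^2 - 91)(x^2 - 141) and the roots of f are ±√91, ±√141. Hence the splitting field is K = Q(√91, √141). Since 91 and 141 are distinct squarefree integers > 1, their product 12831 is not a perfect square, so √141 ∉ Q(√91). By the tower law [K:Q] = [Q(√91,√141):Q(√91)] · [Q(√91):Q] = 2 · 2 = 4.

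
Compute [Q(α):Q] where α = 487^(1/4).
[Q(α):Q] = 4

α is a root of x^4 - 487. By Eisenstein's criterion at the prime p = 487 (which divides the constant term 487 but p^2 = 237169 does not, since 487 is squarefree), x^4 - 487 is irreducible over Q. Hence [Q(α):Q] = 4.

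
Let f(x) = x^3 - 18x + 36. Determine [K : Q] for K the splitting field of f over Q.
[K : Q] = 6

By the rational root test, any rational root of the monic integer polynomial f(x) = x^3 - 18x + 36 must be an integer dividing the constant term 36, i.e. one of ±{1, 2, 3, 4, 6, 9, 12, 18, 36}. Evaluating: f(1) = 19, f(-1) = 53, f(2) = 8, f(-2) = 64, f(3) = 9, f(-3) = 63, f(4) = 28, f(-4) = 44, f(6) = 144, f(-6) = -72, f(9) = 603, f(-9) = -531, f(12) = 1548, f(-12) = -1476, f(18) = 5544, f(-18) = -5472, f(36) = 46044, f(-36) = -45972; none is 0, so f has no rational root and is therefore irreducible over Q (a cubic with no linear factor over a field is irreducible). For an irreducible cubic, the Galois group is A_3 or S_3 according as the discriminant disc(f) = -4a^3 - 27b^2 = -4·(-18)^3 - 27·(36)^2 = -11664 is or is not a square in Q. Here disc(f) = -11664 is not a perfect square in Q, so the Galois group of f over Q is not contained in A_3 and must be all of S_3. The splitting field has degree |S_3| = 6 over Q, so [K : Q] = 6.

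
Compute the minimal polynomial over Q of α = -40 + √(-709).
m_α(x) = x^2 + 80x + 2309

From α + 40 = √(-709), squaring gives (α + 40)^2 = -709, i.e. α^2 + 80α + 1600 = -709, so α^2 + 80α + 2309 = 0. The discriminant of x^2 + 80x + 2309 is (80)^2 - 4·(2309) = 6400 - 9236 = -2836, and 4·(-709) is not a perfect square in Q since -709 is squarefree and ≠ 1. Hence x^2 + 80x + 2309 is irreducible over Q and is the minimal polynomial of α.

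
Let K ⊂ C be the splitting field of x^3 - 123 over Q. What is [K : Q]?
[K : Q] = 6

The roots of x^3 - 123 are ∛123, ω∛123, ω^2∛123 where ω = e^(2πi/3) is a primitive cube root of unity, so K = Q(∛123, ω). Now [Q(∛123):Q] = 3 (since 123 is not a perfect cube, x^3 - 123 is irreducible) and [Q(ω):Q] = 2. Both 2 and 3 divide [K:Q], and [K:Q] ≤ 3·2 = 6, so [K:Q] = 6. (Equivalently: Q(∛123) ⊂ R but ω ∉ R, so [K : Q(∛123)] = 2.)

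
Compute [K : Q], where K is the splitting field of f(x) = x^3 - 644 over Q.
[K : Q] = 6

The roots of x^3 - 644 are ∛644, ω∛644, ω^2∛644 where ω = e^(2πi/3) is a primitive cube root of unity, so K = Q(∛644, ω). Now [Q(∛644):Q] = 3 (since 644 is not a perfect cube, x^3 - 644 is irreducible) and [Q(ω):Q] = 2. Both 2 and 3 divide [K:Q], and [K:Q] ≤ 3·2 = 6, so [K:Q] = 6. (Equivalently: Q(∛644) ⊂ R but ω ∉ R, so [K : Q(∛644)] = 2.)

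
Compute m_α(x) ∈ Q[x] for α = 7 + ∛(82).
m_α(x) = x^3 - 21x^2 + 147x - 425

Set β = α - 7 = ∛(82), so β^3 = 82. Then (α - 7)^3 - 82 = 0, i.e. α is a root of g(x) = (x - 7)^3 - 82 = x^3 - 21x^2 + 147x - 425. Since g(x) = h(x - 7) where h(x) = x^3 - 82, and h is irreducible over Q (because 82 is not a perfect cube, so h has no rational root, and a monic cubic with no rational root is irreducible), g is also irreducible (irreducibility is preserved under the substitution x → x - 7). Hence m_α(x) = x^3 - 21x^2 + 147x - 425.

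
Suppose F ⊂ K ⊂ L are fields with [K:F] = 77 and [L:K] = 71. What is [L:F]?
[L:F] = 5467

The tower law says that for any tower of field extensions F ⊂ K ⊂ L with finite degrees, [L:F] = [L:K] · [K:F]. Here this gives [L:F] = 71 · 77 = 5467.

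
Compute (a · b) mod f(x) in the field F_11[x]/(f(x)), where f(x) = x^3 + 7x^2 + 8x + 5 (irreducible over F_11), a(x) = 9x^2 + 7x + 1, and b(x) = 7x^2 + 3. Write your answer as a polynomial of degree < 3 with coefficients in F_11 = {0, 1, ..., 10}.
a · b ≡ 8x^2 + 4x + 5 (mod f(x))

Multiply in F_11[x]: a(x)·b(x) = (9x^2 + 7x + 1)·(7x^2 + 3) = 8x^4 + 5x^3 + x^2 + 10x + 3. This has degree ≥ 3, so divide by f(x) over F_11: 8x^4 + 5x^3 + x^2 + 10x + 3 = (8x + 4)·(x^3 + 7x^2 + 8x + 5) + (8x^2 + 4x + 5). Hence a·b ≡ 8x^2 + 4x + 5 (mod f). (F_11[x]/(f) is a field with 11^3 = 1331 elements since f is irreducible of degree 3.)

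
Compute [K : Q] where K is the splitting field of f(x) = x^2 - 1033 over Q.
[K : Q] = 2

f(x) = x^2 - 1033 factors as (x - √1033)(x + √1033). The splitting field is K = Q(√1033). Since 1033 is squarefree and > 1, it is not a perfect square, so x^2 - 1033 is irreducible over Q and [Q(√1033) : Q] = 2. Hence [K : Q] = 2.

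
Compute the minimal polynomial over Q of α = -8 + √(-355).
m_α(x) = x^2 + 16x + 419

From α + 8 = √(-355), squaring gives (α + 8)^2 = -355, i.e. α^2 + 16α + 64 = -355, so α^2 + 16α + 419 = 0. The discriminant of x^2 + 16x + 419 is (16)^2 - 4·(419) = 256 - 1676 = -1420, and 4·(-355) is not a perfect square in Q since -355 is squarefree and ≠ 1. Hence x^2 + 16x + 419 is irreducible over Q and is the minimal polynomial of α.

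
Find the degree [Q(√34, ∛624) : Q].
[Q(√34, ∛624) : Q] = 6

Let L = Q(√34, ∛624). Since Q(√34) ⊂ L and [Q(√34):Q] = 2, the tower law gives 2 | [L:Q]. Likewise Q(∛624) ⊂ L with [Q(∛624):Q] = 3 (because 624 is not a perfect cube), so 3 | [L:Q]. As gcd(2,3) = 1, [L:Q] is divisible by 6. Conversely L is generated over Q by √34 and ∛624, so [L:Q] ≤ 2·3 = 6. Therefore [Q(√34, ∛624) : Q] = 6.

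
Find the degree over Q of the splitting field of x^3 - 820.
[K : Q] = 6

The roots of x^3 - 820 are ∛820, ω∛820, ω^2∛820 where ω = e^(2πi/3) is a primitive cube root of unity, so K = Q(∛820, ω). Now [Q(∛820):Q] = 3 (since 820 is not a perfect cube, x^3 - 820 is irreducible) and [Q(ω):Q] = 2. Both 2 and 3 divide [K:Q], and [K:Q] ≤ 3·2 = 6, so [K:Q] = 6. (Equivalently: Q(∛820) ⊂ R but ω ∉ R, so [K : Q(∛820)] = 2.)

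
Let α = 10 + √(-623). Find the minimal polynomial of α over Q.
m_α(x) = x^2 - 20x + 723

From α - 10 = √(-623), squaring gives (α - 10)^2 = -623, i.e. α^2 - 20α + 100 = -623, so α^2 - 20α + 723 = 0. The discriminant of x^2 - 20x + 723 is (-20)^2 - 4·(723) = 400 - 2892 = -2492, and 4·(-623) is not a perfect square in Q since -623 is squarefree and ≠ 1. Hence x^2 - 20x + 723 is irreducible over Q and is the minimal polynomial of α.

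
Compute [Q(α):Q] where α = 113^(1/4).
[Q(α):Q] = 4

α is a root of x^4 - 113. By Eisenstein's criterion at the prime p = 113 (which divides the constant term 113 but p^2 = 12769 does not, since 113 is squarefree), x^4 - 113 is irreducible over Q. Hence [Q(α):Q] = 4.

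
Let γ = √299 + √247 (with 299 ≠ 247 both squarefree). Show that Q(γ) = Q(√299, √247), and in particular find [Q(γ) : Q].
[Q(γ) : Q] = 4 (equivalently, Q(γ) = Q(√299, √247))

Obviously Q(γ) ⊆ Q(√299, √247), and [Q(√299, √247):Q] = 4 (since 299, 247 are distinct squarefree integers > 1 with 73853 not a perfect square). To show equality we compute the minimal polynomial of γ. From γ = √299 + √247: γ^2 = 299 + 2√(73853) + 247 = 546 + 2√(73853), so γ^2 - 546 = 2√(73853); squaring, (γ^2 - 546)^2 = 4·73853, i.e. γ^4 - 1092γ^2 + 298116 - 295412 = 0, i.e. γ^4 - 1092γ^2 + 2704 = 0. So γ is a root of x^4 - 1092x^2 + 2704. This polynomial is irreducible over Q: it has no rational root (each ±√299 ± √247 is irrational), and any factorization into two quadratics over Q would force √(73853) ∈ Q (pairing opposite roots) or √299, √247 ∈ Q (other pairings), all impossible. Hence [Q(γ):Q] = 4 = [Q(√299, √247):Q], so Q(γ) = Q(√299, √247).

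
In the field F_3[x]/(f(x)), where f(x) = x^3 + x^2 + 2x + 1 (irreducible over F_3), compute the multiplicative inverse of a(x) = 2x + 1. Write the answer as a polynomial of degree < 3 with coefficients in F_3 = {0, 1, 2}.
a(x)^(-1) ≡ 2x^2 + x + 2 (mod f(x))

Since f is irreducible over F_3, F_3[x]/(f) is a field and a(x) ≠ 0 has an inverse. Apply the extended Euclidean algorithm to f(x) and a(x) in F_3[x]: f(x) = (2x^2 + x + 2)·a(x) + (2). The last nonzero remainder is the constant 2 = gcd(f, a) in F_3. Back-substituting through the division chain expresses 2 = s(x)·a(x) + t(x)·f(x) with s(x) ≡ x^2 + 2x + 1 (mod f), so (x^2 + 2x + 1)·a(x) ≡ 2 (mod f). Multiplying by 2^(-1) ≡ 2 in F_3 gives a(x)^(-1) ≡ 2·(x^2 + 2x + 1) ≡ 2x^2 + x + 2 (mod f). Check: (2x + 1)·(2x^2 + x + 2) = x^3 + x^2 + 2x + 2 ≡ 1 (mod x^3 + x^2 + 2x + 1).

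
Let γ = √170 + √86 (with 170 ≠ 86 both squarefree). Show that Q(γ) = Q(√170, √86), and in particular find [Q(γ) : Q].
[Q(γ) : Q] = 4 (equivalently, Q(γ) = Q(√170, √86))

Obviously Q(γ) ⊆ Q(√170, √86), and [Q(√170, √86):Q] = 4 (since 170, 86 are distinct squarefree integers > 1 with 14620 not a perfect square). To show equality we compute the minimal polynomial of γ. From γ = √170 + √86: γ^2 = 170 + 2√(14620) + 86 = 256 + 2√(14620), so γ^2 - 256 = 2√(14620); squaring, (γ^2 - 256)^2 = 4·14620, i.e. γ^4 - 512γ^2 + 65536 - 58480 = 0, i.e. γ^4 - 512γ^2 + 7056 = 0. So γ is a root of x^4 - 512x^2 + 7056. This polynomial is irreducible over Q: it has no rational root (each ±√170 ± √86 is irrational), and any factorization into two quadratics over Q would force √(14620) ∈ Q (pairing opposite roots) or √170, √86 ∈ Q (other pairings), all impossible. Hence [Q(γ):Q] = 4 = [Q(√170, √86):Q], so Q(γ) = Q(√170, √86).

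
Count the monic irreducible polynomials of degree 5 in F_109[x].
There are 3077247888 monic irreducible polynomials of degree 5 over F_109

Each element of F_{109^5} that lies in no proper subfield is a root of exactly one monic irreducible of degree 5 over F_109, and each such polynomial has 5 distinct roots in F_{109^5}. By Möbius inversion the count is N_109(5) = (1/5) Σ_{d|5} μ(5/d) · 109^d = (1/5)(μ(5)·109^1 + μ(1)·109^5) = 15386239440/5 = 3077247888.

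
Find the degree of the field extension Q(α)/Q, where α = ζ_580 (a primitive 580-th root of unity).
[Q(α):Q] = 224

The minimal polynomial of ζ_580 over Q is the 580-th cyclotomic polynomial Φ_580(x), which is irreducible over Q and has degree φ(580) = 224. Hence [Q(α):Q] = φ(580) = 224.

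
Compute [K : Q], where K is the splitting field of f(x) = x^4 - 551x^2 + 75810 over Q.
[K : Q] = 4

Solving the quadratic in x^2: x^2 = (551 ± √(551^2 - 4·75810))/2 = (551 ± √361)/2 = (551 ± 19)/2, giving x^2 = 266 or x^2 = 285. So f(x) = (x^2 - 266)(x^2 - 285) and the roots of f are ±√266, ±√285. Hence the splitting field is K = Q(√266, √285). Since 266 and 285 are distinct squarefree integers > 1, their product 75810 is not a perfect square, so √285 ∉ Q(√266). By the tower law [K:Q] = [Q(√266,√285):Q(√266)] · [Q(√266):Q] = 2 · 2 = 4.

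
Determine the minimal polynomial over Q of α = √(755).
m_α(x) = x^2 - 755

α satisfies α^2 - 755 = 0, so x^2 - 755 annihilates α. Since d = 755 is squarefree and ≠ 1, it is not a perfect square in Q, so x^2 - 755 has no rational root and is therefore irreducible over Q (a degree-2 polynomial over a field is irreducible iff it has no root). Hence m_α(x) = x^2 - 755.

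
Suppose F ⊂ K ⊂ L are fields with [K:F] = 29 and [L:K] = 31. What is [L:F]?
[L:F] = 899

The tower law says that for any tower of field extensions F ⊂ K ⊂ L with finite degrees, [L:F] = [L:K] · [K:F]. Here this gives [L:F] = 31 · 29 = 899.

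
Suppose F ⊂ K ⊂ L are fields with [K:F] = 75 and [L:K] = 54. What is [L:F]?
[L:F] = 4050

The tower law says that for any tower of field extensions F ⊂ K ⊂ L with finite degrees, [L:F] = [L:K] · [K:F]. Here this gives [L:F] = 54 · 75 = 4050.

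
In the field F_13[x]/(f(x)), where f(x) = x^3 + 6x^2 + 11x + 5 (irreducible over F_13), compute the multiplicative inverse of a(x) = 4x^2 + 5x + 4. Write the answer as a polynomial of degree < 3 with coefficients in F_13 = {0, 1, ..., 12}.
a(x)^(-1) ≡ 12x + 5 (mod f(x))

Since f is irreducible over F_13, F_13[x]/(f) is a field and a(x) ≠ 0 has an inverse. Apply the extended Euclidean algorithm to f(x) and a(x) in F_13[x]: f(x) = (10x + 2)·a(x) + (10). The last nonzero remainder is the constant 10 = gcd(f, a) in F_13. Back-substituting through the division chain expresses 10 = s(x)·a(x) + t(x)·f(x) with s(x) ≡ 3x + 11 (mod f), so (3x + 11)·a(x) ≡ 10 (mod f). Multiplying by 10^(-1) ≡ 4 in F_13 gives a(x)^(-1) ≡ 4·(3x + 11) ≡ 12x + 5 (mod f). Check: (4x^2 + 5x + 4)·(12x + 5) = 9x^3 + 2x^2 + 8x + 7 ≡ 1 (mod x^3 + 6x^2 + 11x + 5).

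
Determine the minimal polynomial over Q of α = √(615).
m_α(x) = x^2 - 615

α satisfies α^2 - 615 = 0, so x^2 - 615 annihilates α. Since d = 615 is squarefree and ≠ 1, it is not a perfect square in Q, so x^2 - 615 has no rational root and is therefore irreducible over Q (a degree-2 polynomial over a field is irreducible iff it has no root). Hence m_α(x) = x^2 - 615.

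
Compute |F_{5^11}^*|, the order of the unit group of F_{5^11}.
|F_{5^11}^*| = 48828124

F_{5^11} has 5^11 = 48828125 elements; its multiplicative group consists of all nonzero elements, so |F_{5^11}^*| = 48828125 - 1 = 48828124. (It is cyclic since any finite subgroup of the multiplicative group of a field is cyclic.)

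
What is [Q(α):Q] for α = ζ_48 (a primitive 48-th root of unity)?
[Q(α):Q] = 16

The minimal polynomial of ζ_48 over Q is the 48-th cyclotomic polynomial Φ_48(x), which is irreducible over Q and has degree φ(48) = 16. Hence [Q(α):Q] = φ(48) = 16.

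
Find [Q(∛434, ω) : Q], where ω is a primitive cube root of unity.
[Q(∛434, ω) : Q] = 6

[Q(∛434):Q] = 3 (min poly x^3 - 434, irreducible since 434 is not a perfect cube). [Q(ω):Q] = 2 (min poly x^2 + x + 1). Since Q(∛434) ⊂ R and ω ∉ R, we have ω ∉ Q(∛434), so x^2 + x + 1 remains irreducible over Q(∛434) and [Q(∛434, ω) : Q(∛434)] = 2. By the tower law, [Q(∛434, ω) : Q] = 3 · 2 = 6. (In fact Q(∛434, ω) is the splitting field of x^3 - 434 over Q.)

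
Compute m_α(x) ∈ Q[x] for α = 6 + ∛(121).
m_α(x) = x^3 - 18x^2 + 108x - 337

Set β = α - 6 = ∛(121), so β^3 = 121. Then (α - 6)^3 - 121 = 0, i.e. α is a root of g(x) = (x - 6)^3 - 121 = x^3 - 18x^2 + 108x - 337. Since g(x) = h(x - 6) where h(x) = x^3 - 121, and h is irreducible over Q (because 121 is not a perfect cube, so h has no rational root, and a monic cubic with no rational root is irreducible), g is also irreducible (irreducibility is preserved under the substitution x → x - 6). Hence m_α(x) = x^3 - 18x^2 + 108x - 337.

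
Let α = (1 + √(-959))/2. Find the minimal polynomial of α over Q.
m_α(x) = x^2 - x + 240

From 2α - 1 = √(-959), squaring gives (2α - 1)^2 = -959, i.e. 4α^2 - 4α + 1 = -959, so α^2 - α + (1 + 959)/4 = 0. Since -959 ≡ 1 (mod 4), (1 + 959)/4 = 240 ∈ Z. The polynomial x^2 - x + 240 has discriminant 1 - 4·(240) = -959, which is not a perfect square in Q (d = -959 is squarefree and ≠ 1), so x^2 - x + 240 is irreducible over Q. It is the minimal polynomial of α.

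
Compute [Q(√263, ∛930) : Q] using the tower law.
[Q(√263, ∛930) : Q] = 6

Let L = Q(√263, ∛930). Since Q(√263) ⊂ L and [Q(√263):Q] = 2, the tower law gives 2 | [L:Q]. Likewise Q(∛930) ⊂ L with [Q(∛930):Q] = 3 (because 930 is not a perfect cube), so 3 | [L:Q]. As gcd(2,3) = 1, [L:Q] is divisible by 6. Conversely L is generated over Q by √263 and ∛930, so [L:Q] ≤ 2·3 = 6. Therefore [Q(√263, ∛930) : Q] = 6.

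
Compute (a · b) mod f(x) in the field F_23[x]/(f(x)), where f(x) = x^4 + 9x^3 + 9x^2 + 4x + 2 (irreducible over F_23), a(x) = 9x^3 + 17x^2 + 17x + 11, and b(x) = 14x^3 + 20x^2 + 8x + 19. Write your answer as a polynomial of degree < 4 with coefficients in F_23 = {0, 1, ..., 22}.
a · b ≡ 21x^3 + 21x^2 + 14x + 19 (mod f(x))

Multiply in F_23[x]: a(x)·b(x) = (9x^3 + 17x^2 + 17x + 11)·(14x^3 + 20x^2 + 8x + 19) = 11x^6 + 4x^5 + 6x^4 + 19x^3 + 12x^2 + 20x + 2. This has degree ≥ 4, so divide by f(x) over F_23: 11x^6 + 4x^5 + 6x^4 + 19x^3 + 12x^2 + 20x + 2 = (11x^2 + 20x + 3)·(x^4 + 9x^3 + 9x^2 + 4x + 2) + (21x^3 + 21x^2 + 14x + 19). Hence a·b ≡ 21x^3 + 21x^2 + 14x + 19 (mod f). (F_23[x]/(f) is a field with 23^4 = 279841 elements since f is irreducible of degree 4.)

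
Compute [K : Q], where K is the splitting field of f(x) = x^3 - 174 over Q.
[K : Q] = 6

The roots of x^3 - 174 are ∛174, ω∛174, ω^2∛174 where ω = e^(2πi/3) is a primitive cube root of unity, so K = Q(∛174, ω). Now [Q(∛174):Q] = 3 (since 174 is not a perfect cube, x^3 - 174 is irreducible) and [Q(ω):Q] = 2. Both 2 and 3 divide [K:Q], and [K:Q] ≤ 3·2 = 6, so [K:Q] = 6. (Equivalently: Q(∛174) ⊂ R but ω ∉ R, so [K : Q(∛174)] = 2.)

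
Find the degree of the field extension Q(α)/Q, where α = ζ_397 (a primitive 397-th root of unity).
[Q(α):Q] = 396

The minimal polynomial of ζ_397 over Q is the 397-th cyclotomic polynomial Φ_397(x), which is irreducible over Q and has degree φ(397) = 396. Hence [Q(α):Q] = φ(397) = 396.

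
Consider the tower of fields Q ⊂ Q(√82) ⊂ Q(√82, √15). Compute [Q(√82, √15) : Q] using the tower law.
[Q(√82, √15) : Q] = 4

[Q(√82):Q] = 2 (min poly x^2 - 82, irreducible since 82 is squarefree > 1). For the top step, suppose √15 ∈ Q(√82), say √15 = c + d√82 with c, d ∈ Q. Squaring: 15 = c^2 + 82d^2 + 2cd√82. Since √82 ∉ Q this forces 2cd = 0. If d = 0 then √15 = c ∈ Q, contradicting 15 squarefree > 1. If c = 0 then 15 = 82d^2, so 82·15 = (82d)^2 is a perfect square in Q — but 82·15 = 1230 is not a perfect square (since 82 and 15 are distinct squarefree integers). Contradiction. Hence √15 ∉ Q(√82), so x^2 - 15 stays irreducible over Q(√82) and [Q(√82, √15) : Q(√82)] = 2. By the tower law, [Q(√82, √15) : Q] = 2 · 2 = 4.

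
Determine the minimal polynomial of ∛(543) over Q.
m_α(x) = x^3 - 543

α satisfies α^3 = 543, so x^3 - 543 annihilates α. By the rational root test, a rational root p/q (in lowest terms) of x^3 - 543 would satisfy p^3 = 543 q^3, forcing q = 1 and p^3 = 543; but 543 is not a perfect cube, contradiction. A monic cubic over Q with no rational root is irreducible (any nontrivial factorization would include a linear factor). Hence x^3 - 543 is the minimal polynomial of α, and in particular [Q(α):Q] = 3.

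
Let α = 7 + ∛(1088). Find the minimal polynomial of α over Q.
m_α(x) = x^3 - 21x^2 + 147x - 1431

Set β = α - 7 = ∛(1088), so β^3 = 1088. Then (α - 7)^3 - 1088 = 0, i.e. α is a root of g(x) = (x - 7)^3 - 1088 = x^3 - 21x^2 + 147x - 1431. Since g(x) = h(x - 7) where h(x) = x^3 - 1088, and h is irreducible over Q (because 1088 is not a perfect cube, so h has no rational root, and a monic cubic with no rational root is irreducible), g is also irreducible (irreducibility is preserved under the substitution x → x - 7). Hence m_α(x) = x^3 - 21x^2 + 147x - 1431.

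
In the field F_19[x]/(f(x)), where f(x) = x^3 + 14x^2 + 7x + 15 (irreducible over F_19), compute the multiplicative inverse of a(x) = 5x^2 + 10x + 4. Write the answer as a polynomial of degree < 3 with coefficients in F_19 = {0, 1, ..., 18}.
a(x)^(-1) ≡ 10x^2 + 16 (mod f(x))

Since f is irreducible over F_19, F_19[x]/(f) is a field and a(x) ≠ 0 has an inverse. Apply the extended Euclidean algorithm to f(x) and a(x) in F_19[x]: f(x) = (4x + 10)·a(x) + (5x + 13);  a(x) = (x + 7)·(5x + 13) + (8). The last nonzero remainder is the constant 8 = gcd(f, a) in F_19. Back-substituting through the division chain expresses 8 = s(x)·a(x) + t(x)·f(x) with s(x) ≡ 4x^2 + 14 (mod f), so (4x^2 + 14)·a(x) ≡ 8 (mod f). Multiplying by 8^(-1) ≡ 12 in F_19 gives a(x)^(-1) ≡ 12·(4x^2 + 14) ≡ 10x^2 + 16 (mod f). Check: (5x^2 + 10x + 4)·(10x^2 + 16) = 12x^4 + 5x^3 + 6x^2 + 8x + 7 ≡ 1 (mod x^3 + 14x^2 + 7x + 15).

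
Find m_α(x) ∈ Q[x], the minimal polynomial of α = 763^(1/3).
m_α(x) = x^3 - 763

α satisfies α^3 = 763, so x^3 - 763 annihilates α. By the rational root test, a rational root p/q (in lowest terms) of x^3 - 763 would satisfy p^3 = 763 q^3, forcing q = 1 and p^3 = 763; but 763 is not a perfect cube, contradiction. A monic cubic over Q with no rational root is irreducible (any nontrivial factorization would include a linear factor). Hence x^3 - 763 is the minimal polynomial of α, and in particular [Q(α):Q] = 3.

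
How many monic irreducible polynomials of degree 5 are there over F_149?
There are 14687955120 monic irreducible polynomials of degree 5 over F_149

Each element of F_{149^5} that lies in no proper subfield is a root of exactly one monic irreducible of degree 5 over F_149, and each such polynomial has 5 distinct roots in F_{149^5}. By Möbius inversion the count is N_149(5) = (1/5) Σ_{d|5} μ(5/d) · 149^d = (1/5)(μ(5)·149^1 + μ(1)·149^5) = 73439775600/5 = 14687955120.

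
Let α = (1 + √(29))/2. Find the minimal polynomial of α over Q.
m_α(x) = x^2 - x - 7

From 2α - 1 = √(29), squaring gives (2α - 1)^2 = 29, i.e. 4α^2 - 4α + 1 = 29, so α^2 - α + (1 - 29)/4 = 0. Since 29 ≡ 1 (mod 4), (1 - 29)/4 = -7 ∈ Z. The polynomial x^2 - x - 7 has discriminant 1 - 4·(-7) = 29, which is not a perfect square in Q (d = 29 is squarefree and ≠ 1), so x^2 - x - 7 is irreducible over Q. It is the minimal polynomial of α.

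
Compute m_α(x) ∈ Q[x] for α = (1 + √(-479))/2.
m_α(x) = x^2 - x + 120

From 2α - 1 = √(-479), squaring gives (2α - 1)^2 = -479, i.e. 4α^2 - 4α + 1 = -479, so α^2 - α + (1 + 479)/4 = 0. Since -479 ≡ 1 (mod 4), (1 + 479)/4 = 120 ∈ Z. The polynomial x^2 - x + 120 has discriminant 1 - 4·(120) = -479, which is not a perfect square in Q (d = -479 is squarefree and ≠ 1), so x^2 - x + 120 is irreducible over Q. It is the minimal polynomial of α.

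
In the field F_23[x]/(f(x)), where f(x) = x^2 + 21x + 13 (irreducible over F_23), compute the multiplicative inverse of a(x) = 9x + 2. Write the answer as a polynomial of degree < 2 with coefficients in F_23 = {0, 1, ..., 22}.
a(x)^(-1) ≡ 5x + 17 (mod f(x))

Since f is irreducible over F_23, F_23[x]/(f) is a field and a(x) ≠ 0 has an inverse. Apply the extended Euclidean algorithm to f(x) and a(x) in F_23[x]: f(x) = (18x + 6)·a(x) + (1). The last nonzero remainder is the constant 1 = gcd(f, a) in F_23. Back-substituting through the division chain expresses 1 = s(x)·a(x) + t(x)·f(x) with s(x) ≡ 5x + 17 (mod f), so a(x)^(-1) ≡ s(x) = 5x + 17 (mod f). Check: (9x + 2)·(5x + 17) = 22x^2 + 2x + 11 ≡ 1 (mod x^2 + 21x + 13).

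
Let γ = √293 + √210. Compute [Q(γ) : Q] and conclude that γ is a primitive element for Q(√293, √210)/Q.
[Q(γ) : Q] = 4 (equivalently, Q(γ) = Q(√293, √210))

Obviously Q(γ) ⊆ Q(√293, √210), and [Q(√293, √210):Q] = 4 (since 293, 210 are distinct squarefree integers > 1 with 61530 not a perfect square). To show equality we compute the minimal polynomial of γ. From γ = √293 + √210: γ^2 = 293 + 2√(61530) + 210 = 503 + 2√(61530), so γ^2 - 503 = 2√(61530); squaring, (γ^2 - 503)^2 = 4·61530, i.e. γ^4 - 1006γ^2 + 253009 - 246120 = 0, i.e. γ^4 - 1006γ^2 + 6889 = 0. So γ is a root of x^4 - 1006x^2 + 6889. This polynomial is irreducible over Q: it has no rational root (each ±√293 ± √210 is irrational), and any factorization into two quadratics over Q would force √(61530) ∈ Q (pairing opposite roots) or √293, √210 ∈ Q (other pairings), all impossible. Hence [Q(γ):Q] = 4 = [Q(√293, √210):Q], so Q(γ) = Q(√293, √210).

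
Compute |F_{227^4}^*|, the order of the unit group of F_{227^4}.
|F_{227^4}^*| = 2655237840

F_{227^4} has 227^4 = 2655237841 elements; its multiplicative group consists of all nonzero elements, so |F_{227^4}^*| = 2655237841 - 1 = 2655237840. (It is cyclic since any finite subgroup of the multiplicative group of a field is cyclic.)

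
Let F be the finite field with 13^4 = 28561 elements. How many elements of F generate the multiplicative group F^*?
There are φ(28560) = 6144 primitive elements

F_q^* is cyclic of order q - 1 = 28560. A cyclic group of order m has exactly φ(m) generators. Here m = 28560 = 2^4 · 3 · 5 · 7 · 17, so the number of primitive elements is φ(28560) = 6144.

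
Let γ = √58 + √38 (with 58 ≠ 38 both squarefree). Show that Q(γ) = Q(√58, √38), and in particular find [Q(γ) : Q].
[Q(γ) : Q] = 4 (equivalently, Q(γ) = Q(√58, √38))

Obviously Q(γ) ⊆ Q(√58, √38), and [Q(√58, √38):Q] = 4 (since 58, 38 are distinct squarefree integers > 1 with 2204 not a perfect square). To show equality we compute the minimal polynomial of γ. From γ = √58 + √38: γ^2 = 58 + 2√(2204) + 38 = 96 + 2√(2204), so γ^2 - 96 = 2√(2204); squaring, (γ^2 - 96)^2 = 4·2204, i.e. γ^4 - 192γ^2 + 9216 - 8816 = 0, i.e. γ^4 - 192γ^2 + 400 = 0. So γ is a root of x^4 - 192x^2 + 400. This polynomial is irreducible over Q: it has no rational root (each ±√58 ± √38 is irrational), and any factorization into two quadratics over Q would force √(2204) ∈ Q (pairing opposite roots) or √58, √38 ∈ Q (other pairings), all impossible. Hence [Q(γ):Q] = 4 = [Q(√58, √38):Q], so Q(γ) = Q(√58, √38).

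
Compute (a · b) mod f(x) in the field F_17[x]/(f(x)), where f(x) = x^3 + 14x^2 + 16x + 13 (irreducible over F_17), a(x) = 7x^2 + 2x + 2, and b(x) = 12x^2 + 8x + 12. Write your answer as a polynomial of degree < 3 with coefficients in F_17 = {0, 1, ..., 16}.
a · b ≡ 14x^2 + 11x + 9 (mod f(x))

Multiply in F_17[x]: a(x)·b(x) = (7x^2 + 2x + 2)·(12x^2 + 8x + 12) = 16x^4 + 12x^3 + 5x^2 + 6x + 7. This has degree ≥ 3, so divide by f(x) over F_17: 16x^4 + 12x^3 + 5x^2 + 6x + 7 = (16x + 9)·(x^3 + 14x^2 + 16x + 13) + (14x^2 + 11x + 9). Hence a·b ≡ 14x^2 + 11x + 9 (mod f). (F_17[x]/(f) is a field with 17^3 = 4913 elements since f is irreducible of degree 3.)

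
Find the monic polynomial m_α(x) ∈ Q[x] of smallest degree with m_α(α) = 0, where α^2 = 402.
m_α(x) = x^2 - 402

α satisfies α^2 - 402 = 0, so x^2 - 402 annihilates α. Since d = 402 is squarefree and ≠ 1, it is not a perfect square in Q, so x^2 - 402 has no rational root and is therefore irreducible over Q (a degree-2 polynomial over a field is irreducible iff it has no root). Hence m_α(x) = x^2 - 402.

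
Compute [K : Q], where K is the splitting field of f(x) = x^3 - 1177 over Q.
[K : Q] = 6

The roots of x^3 - 1177 are ∛1177, ω∛1177, ω^2∛1177 where ω = e^(2πi/3) is a primitive cube root of unity, so K = Q(∛1177, ω). Now [Q(∛1177):Q] = 3 (since 1177 is not a perfect cube, x^3 - 1177 is irreducible) and [Q(ω):Q] = 2. Both 2 and 3 divide [K:Q], and [K:Q] ≤ 3·2 = 6, so [K:Q] = 6. (Equivalently: Q(∛1177) ⊂ R but ω ∉ R, so [K : Q(∛1177)] = 2.)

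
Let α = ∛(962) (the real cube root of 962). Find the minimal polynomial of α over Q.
m_α(x) = x^3 - 962

α satisfies α^3 = 962, so x^3 - 962 annihilates α. By the rational root test, a rational root p/q (in lowest terms) of x^3 - 962 would satisfy p^3 = 962 q^3, forcing q = 1 and p^3 = 962; but 962 is not a perfect cube, contradiction. A monic cubic over Q with no rational root is irreducible (any nontrivial factorization would include a linear factor). Hence x^3 - 962 is the minimal polynomial of α, and in particular [Q(α):Q] = 3.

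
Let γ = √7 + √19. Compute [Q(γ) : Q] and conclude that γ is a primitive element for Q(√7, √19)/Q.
[Q(γ) : Q] = 4 (equivalently, Q(γ) = Q(√7, √19))

Obviously Q(γ) ⊆ Q(√7, √19), and [Q(√7, √19):Q] = 4 (since 7, 19 are distinct squarefree integers > 1 with 133 not a perfect square). To show equality we compute the minimal polynomial of γ. From γ = √7 + √19: γ^2 = 7 + 2√(133) + 19 = 26 + 2√(133), so γ^2 - 26 = 2√(133); squaring, (γ^2 - 26)^2 = 4·133, i.e. γ^4 - 52γ^2 + 676 - 532 = 0, i.e. γ^4 - 52γ^2 + 144 = 0. So γ is a root of x^4 - 52x^2 + 144. This polynomial is irreducible over Q: it has no rational root (each ±√7 ± √19 is irrational), and any factorization into two quadratics over Q would force √(133) ∈ Q (pairing opposite roots) or √7, √19 ∈ Q (other pairings), all impossible. Hence [Q(γ):Q] = 4 = [Q(√7, √19):Q], so Q(γ) = Q(√7, √19).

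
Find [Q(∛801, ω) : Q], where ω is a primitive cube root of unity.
[Q(∛801, ω) : Q] = 6

[Q(∛801):Q] = 3 (min poly x^3 - 801, irreducible since 801 is not a perfect cube). [Q(ω):Q] = 2 (min poly x^2 + x + 1). Since Q(∛801) ⊂ R and ω ∉ R, we have ω ∉ Q(∛801), so x^2 + x + 1 remains irreducible over Q(∛801) and [Q(∛801, ω) : Q(∛801)] = 2. By the tower law, [Q(∛801, ω) : Q] = 3 · 2 = 6. (In fact Q(∛801, ω) is the splitting field of x^3 - 801 over Q.)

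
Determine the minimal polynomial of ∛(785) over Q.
m_α(x) = x^3 - 785

α satisfies α^3 = 785, so x^3 - 785 annihilates α. By the rational root test, a rational root p/q (in lowest terms) of x^3 - 785 would satisfy p^3 = 785 q^3, forcing q = 1 and p^3 = 785; but 785 is not a perfect cube, contradiction. A monic cubic over Q with no rational root is irreducible (any nontrivial factorization would include a linear factor). Hence x^3 - 785 is the minimal polynomial of α, and in particular [Q(α):Q] = 3.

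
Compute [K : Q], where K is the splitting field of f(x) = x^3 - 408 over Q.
[K : Q] = 6

The roots of x^3 - 408 are ∛408, ω∛408, ω^2∛408 where ω = e^(2πi/3) is a primitive cube root of unity, so K = Q(∛408, ω). Now [Q(∛408):Q] = 3 (since 408 is not a perfect cube, x^3 - 408 is irreducible) and [Q(ω):Q] = 2. Both 2 and 3 divide [K:Q], and [K:Q] ≤ 3·2 = 6, so [K:Q] = 6. (Equivalently: Q(∛408) ⊂ R but ω ∉ R, so [K : Q(∛408)] = 2.)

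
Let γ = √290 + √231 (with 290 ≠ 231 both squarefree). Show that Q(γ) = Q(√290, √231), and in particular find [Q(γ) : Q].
[Q(γ) : Q] = 4 (equivalently, Q(γ) = Q(√290, √231))

Obviously Q(γ) ⊆ Q(√290, √231), and [Q(√290, √231):Q] = 4 (since 290, 231 are distinct squarefree integers > 1 with 66990 not a perfect square). To show equality we compute the minimal polynomial of γ. From γ = √290 + √231: γ^2 = 290 + 2√(66990) + 231 = 521 + 2√(66990), so γ^2 - 521 = 2√(66990); squaring, (γ^2 - 521)^2 = 4·66990, i.e. γ^4 - 1042γ^2 + 271441 - 267960 = 0, i.e. γ^4 - 1042γ^2 + 3481 = 0. So γ is a root of x^4 - 1042x^2 + 3481. This polynomial is irreducible over Q: it has no rational root (each ±√290 ± √231 is irrational), and any factorization into two quadratics over Q would force √(66990) ∈ Q (pairing opposite roots) or √290, √231 ∈ Q (other pairings), all impossible. Hence [Q(γ):Q] = 4 = [Q(√290, √231):Q], so Q(γ) = Q(√290, √231).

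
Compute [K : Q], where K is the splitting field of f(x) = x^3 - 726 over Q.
[K : Q] = 6

The roots of x^3 - 726 are ∛726, ω∛726, ω^2∛726 where ω = e^(2πi/3) is a primitive cube root of unity, so K = Q(∛726, ω). Now [Q(∛726):Q] = 3 (since 726 is not a perfect cube, x^3 - 726 is irreducible) and [Q(ω):Q] = 2. Both 2 and 3 divide [K:Q], and [K:Q] ≤ 3·2 = 6, so [K:Q] = 6. (Equivalently: Q(∛726) ⊂ R but ω ∉ R, so [K : Q(∛726)] = 2.)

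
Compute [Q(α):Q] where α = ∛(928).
[Q(α):Q] = 3

The minimal polynomial of α is x^3 - 928, irreducible over Q since 928 is not a perfect cube (so x^3 - 928 has no rational root). Hence [Q(α):Q] = deg(m_α) = 3.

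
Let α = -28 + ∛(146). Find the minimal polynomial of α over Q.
m_α(x) = x^3 + 84x^2 + 2352x + 21806

Set β = α + 28 = ∛(146), so β^3 = 146. Then (α + 28)^3 - 146 = 0, i.e. α is a root of g(x) = (x + 28)^3 - 146 = x^3 + 84x^2 + 2352x + 21806. Since g(x) = h(x + 28) where h(x) = x^3 - 146, and h is irreducible over Q (because 146 is not a perfect cube, so h has no rational root, and a monic cubic with no rational root is irreducible), g is also irreducible (irreducibility is preserved under the substitution x → x + 28). Hence m_α(x) = x^3 + 84x^2 + 2352x + 21806.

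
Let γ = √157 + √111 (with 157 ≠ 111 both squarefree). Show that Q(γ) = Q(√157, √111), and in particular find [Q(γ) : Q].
[Q(γ) : Q] = 4 (equivalently, Q(γ) = Q(√157, √111))

Obviously Q(γ) ⊆ Q(√157, √111), and [Q(√157, √111):Q] = 4 (since 157, 111 are distinct squarefree integers > 1 with 17427 not a perfect square). To show equality we compute the minimal polynomial of γ. From γ = √157 + √111: γ^2 = 157 + 2√(17427) + 111 = 268 + 2√(17427), so γ^2 - 268 = 2√(17427); squaring, (γ^2 - 268)^2 = 4·17427, i.e. γ^4 - 536γ^2 + 71824 - 69708 = 0, i.e. γ^4 - 536γ^2 + 2116 = 0. So γ is a root of x^4 - 536x^2 + 2116. This polynomial is irreducible over Q: it has no rational root (each ±√157 ± √111 is irrational), and any factorization into two quadratics over Q would force √(17427) ∈ Q (pairing opposite roots) or √157, √111 ∈ Q (other pairings), all impossible. Hence [Q(γ):Q] = 4 = [Q(√157, √111):Q], so Q(γ) = Q(√157, √111).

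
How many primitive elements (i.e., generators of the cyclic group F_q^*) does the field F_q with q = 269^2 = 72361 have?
There are φ(72360) = 19008 primitive elements

F_q^* is cyclic of order q - 1 = 72360. A cyclic group of order m has exactly φ(m) generators. Here m = 72360 = 2^3 · 3^3 · 5 · 67, so the number of primitive elements is φ(72360) = 19008.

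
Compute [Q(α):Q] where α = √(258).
[Q(α):Q] = 2

[Q(α):Q] equals the degree of the minimal polynomial of α. Here α^2 = 258 and x^2 - 258 is irreducible (d = 258 is squarefree, ≠ 1, hence not a square), so deg(m_α) = 2. Thus [Q(α):Q] = 2.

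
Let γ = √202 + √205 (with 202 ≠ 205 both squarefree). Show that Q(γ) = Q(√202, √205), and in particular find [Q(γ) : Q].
[Q(γ) : Q] = 4 (equivalently, Q(γ) = Q(√202, √205))

Obviously Q(γ) ⊆ Q(√202, √205), and [Q(√202, √205):Q] = 4 (since 202, 205 are distinct squarefree integers > 1 with 41410 not a perfect square). To show equality we compute the minimal polynomial of γ. From γ = √202 + √205: γ^2 = 202 + 2√(41410) + 205 = 407 + 2√(41410), so γ^2 - 407 = 2√(41410); squaring, (γ^2 - 407)^2 = 4·41410, i.e. γ^4 - 814γ^2 + 165649 - 165640 = 0, i.e. γ^4 - 814γ^2 + 9 = 0. So γ is a root of x^4 - 814x^2 + 9. This polynomial is irreducible over Q: it has no rational root (each ±√202 ± √205 is irrational), and any factorization into two quadratics over Q would force √(41410) ∈ Q (pairing opposite roots) or √202, √205 ∈ Q (other pairings), all impossible. Hence [Q(γ):Q] = 4 = [Q(√202, √205):Q], so Q(γ) = Q(√202, √205).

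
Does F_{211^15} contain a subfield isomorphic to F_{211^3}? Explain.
Yes: F_{211^3} is a subfield of F_{211^15}

F_{p^m} embeds in F_{p^n} iff m | n (since F_{p^n} is the splitting field of x^(p^n) - x, and F_{p^m} ⊂ F_{p^n} forces p^n to be a power of p^m, i.e. m | n; conversely if m | n then every root of x^(p^m) - x is a root of x^(p^n) - x). Here 3 | 15 (since 15 = 5·3), so F_{211^3} is a subfield of F_{211^15}, and [F_{211^15} : F_{211^3}] = 15/3 = 5.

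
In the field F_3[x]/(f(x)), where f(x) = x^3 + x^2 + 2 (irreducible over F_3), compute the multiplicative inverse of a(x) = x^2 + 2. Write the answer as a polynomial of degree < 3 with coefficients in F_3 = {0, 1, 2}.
a(x)^(-1) ≡ 2x^2 + 2x + 2 (mod f(x))

Since f is irreducible over F_3, F_3[x]/(f) is a field and a(x) ≠ 0 has an inverse. Apply the extended Euclidean algorithm to f(x) and a(x) in F_3[x]: f(x) = (x + 1)·a(x) + (x);  a(x) = (x)·(x) + (2). The last nonzero remainder is the constant 2 = gcd(f, a) in F_3. Back-substituting through the division chain expresses 2 = s(x)·a(x) + t(x)·f(x) with s(x) ≡ x^2 + x + 1 (mod f), so (x^2 + x + 1)·a(x) ≡ 2 (mod f). Multiplying by 2^(-1) ≡ 2 in F_3 gives a(x)^(-1) ≡ 2·(x^2 + x + 1) ≡ 2x^2 + 2x + 2 (mod f). Check: (x^2 + 2)·(2x^2 + 2x + 2) = 2x^4 + 2x^3 + x + 1 ≡ 1 (mod x^3 + x^2 + 2).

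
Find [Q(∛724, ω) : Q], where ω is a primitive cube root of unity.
[Q(∛724, ω) : Q] = 6

[Q(∛724):Q] = 3 (min poly x^3 - 724, irreducible since 724 is not a perfect cube). [Q(ω):Q] = 2 (min poly x^2 + x + 1). Since Q(∛724) ⊂ R and ω ∉ R, we have ω ∉ Q(∛724), so x^2 + x + 1 remains irreducible over Q(∛724) and [Q(∛724, ω) : Q(∛724)] = 2. By the tower law, [Q(∛724, ω) : Q] = 3 · 2 = 6. (In fact Q(∛724, ω) is the splitting field of x^3 - 724 over Q.)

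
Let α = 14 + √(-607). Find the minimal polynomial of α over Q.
m_α(x) = x^2 - 28x + 803

From α - 14 = √(-607), squaring gives (α - 14)^2 = -607, i.e. α^2 - 28α + 196 = -607, so α^2 - 28α + 803 = 0. The discriminant of x^2 - 28x + 803 is (-28)^2 - 4·(803) = 784 - 3212 = -2428, and 4·(-607) is not a perfect square in Q since -607 is squarefree and ≠ 1. Hence x^2 - 28x + 803 is irreducible over Q and is the minimal polynomial of α.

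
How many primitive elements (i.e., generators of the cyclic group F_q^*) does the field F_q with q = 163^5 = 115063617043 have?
There are φ(115063617042) = 33696000000 primitive elements

F_q^* is cyclic of order q - 1 = 115063617042. A cyclic group of order m has exactly φ(m) generators. Here m = 115063617042 = 2 · 3^4 · 11 · 31 · 1301 · 1601, so the number of primitive elements is φ(115063617042) = 33696000000.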